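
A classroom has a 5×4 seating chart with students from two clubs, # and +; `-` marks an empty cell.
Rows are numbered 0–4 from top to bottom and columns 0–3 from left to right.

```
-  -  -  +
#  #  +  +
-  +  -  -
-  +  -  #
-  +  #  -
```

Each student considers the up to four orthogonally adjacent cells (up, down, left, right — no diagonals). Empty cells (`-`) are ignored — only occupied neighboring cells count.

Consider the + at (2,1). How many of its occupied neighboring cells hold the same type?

Occupied neighbors of (2,1): (1,1)=#, (3,1)=+.
Same type (+): 1 of 2.

1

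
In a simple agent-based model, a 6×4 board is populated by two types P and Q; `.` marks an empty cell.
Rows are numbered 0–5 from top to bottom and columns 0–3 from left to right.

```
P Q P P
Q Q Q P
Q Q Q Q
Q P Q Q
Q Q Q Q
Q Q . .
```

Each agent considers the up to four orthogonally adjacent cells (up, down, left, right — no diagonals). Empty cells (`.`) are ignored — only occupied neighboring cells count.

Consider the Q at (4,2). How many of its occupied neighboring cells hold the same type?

3

Occupied neighbors of (4,2): (3,2)=Q, (4,1)=Q, (4,3)=Q.
Same type (Q): 3 of 3.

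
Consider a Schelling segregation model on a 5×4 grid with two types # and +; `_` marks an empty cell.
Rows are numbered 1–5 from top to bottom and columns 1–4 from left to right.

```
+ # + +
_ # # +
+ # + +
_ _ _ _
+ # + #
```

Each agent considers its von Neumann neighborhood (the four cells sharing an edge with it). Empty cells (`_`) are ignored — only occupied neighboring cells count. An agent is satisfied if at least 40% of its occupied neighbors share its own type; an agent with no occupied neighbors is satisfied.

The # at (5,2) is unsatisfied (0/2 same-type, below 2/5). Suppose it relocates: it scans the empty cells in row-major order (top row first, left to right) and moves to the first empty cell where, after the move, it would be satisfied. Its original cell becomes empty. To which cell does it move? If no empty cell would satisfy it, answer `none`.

Vacating (5,2). Empty cells in order:
  (2,1): 1/3 same-type → still unsatisfied.
  (4,1): 0/2 same-type → still unsatisfied.
  (4,2): 1/1 same-type → satisfied — stop here.

(4,2)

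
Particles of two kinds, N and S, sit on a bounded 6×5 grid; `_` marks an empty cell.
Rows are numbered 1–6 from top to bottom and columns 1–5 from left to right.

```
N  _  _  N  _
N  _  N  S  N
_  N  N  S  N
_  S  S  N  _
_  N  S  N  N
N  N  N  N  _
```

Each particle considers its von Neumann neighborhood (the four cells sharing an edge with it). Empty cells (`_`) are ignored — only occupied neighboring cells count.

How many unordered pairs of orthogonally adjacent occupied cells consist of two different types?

Scan each occupied cell's neighbors to the right and below so each pair is counted once.
Row 1: N(1,1)–N(2,1)= N(1,4)–S(2,4)≠  → 1/2 unlike.
Row 2: N(2,3)–S(2,4)≠ N(2,3)–N(3,3)= S(2,4)–N(2,5)≠ S(2,4)–S(3,4)= N(2,5)–N(3,5)=  → 2/5 unlike.
Row 3: N(3,2)–N(3,3)= N(3,2)–S(4,2)≠ N(3,3)–S(3,4)≠ N(3,3)–S(4,3)≠ S(3,4)–N(3,5)≠ S(3,4)–N(4,4)≠  → 5/6 unlike.
Row 4: S(4,2)–S(4,3)= S(4,2)–N(5,2)≠ S(4,3)–N(4,4)≠ S(4,3)–S(5,3)= N(4,4)–N(5,4)=  → 2/5 unlike.
Row 5: N(5,2)–S(5,3)≠ N(5,2)–N(6,2)= S(5,3)–N(5,4)≠ S(5,3)–N(6,3)≠ N(5,4)–N(5,5)= N(5,4)–N(6,4)=  → 3/6 unlike.
Row 6: N(6,1)–N(6,2)= N(6,2)–N(6,3)= N(6,3)–N(6,4)=  → 0/3 unlike.
Total adjacent occupied pairs: 27; unlike-type pairs: 13.

13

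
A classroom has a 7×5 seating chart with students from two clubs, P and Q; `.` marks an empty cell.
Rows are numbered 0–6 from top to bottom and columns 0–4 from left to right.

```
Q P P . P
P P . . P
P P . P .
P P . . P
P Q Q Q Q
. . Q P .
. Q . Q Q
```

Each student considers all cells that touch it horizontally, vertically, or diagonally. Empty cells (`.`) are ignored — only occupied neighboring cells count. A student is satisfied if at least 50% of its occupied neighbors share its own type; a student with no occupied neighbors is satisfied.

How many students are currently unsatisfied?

Row 0: (0,0)Q 0/3 unhappy · (0,1)P 3/4 ok · (0,2)P 2/2 ok · (0,4)P 1/1 ok
Row 1: (1,0)P 4/5 ok · (1,1)P 5/6 ok · (1,4)P 2/2 ok
Row 2: (2,0)P 5/5 ok · (2,1)P 5/5 ok · (2,3)P 2/2 ok
Row 3: (3,0)P 4/5 ok · (3,1)P 4/6 ok · (3,4)P 1/3 unhappy
Row 4: (4,0)P 2/3 ok · (4,1)Q 2/5 unhappy · (4,2)Q 3/5 ok · (4,3)Q 3/5 ok · (4,4)Q 1/3 unhappy
Row 5: (5,2)Q 5/6 ok · (5,3)P 0/6 unhappy
Row 6: (6,1)Q 1/1 ok · (6,3)Q 2/3 ok · (6,4)Q 1/2 ok
Unsatisfied: (0,0), (3,4), (4,1), (4,4), (5,3) — 5 in total.

5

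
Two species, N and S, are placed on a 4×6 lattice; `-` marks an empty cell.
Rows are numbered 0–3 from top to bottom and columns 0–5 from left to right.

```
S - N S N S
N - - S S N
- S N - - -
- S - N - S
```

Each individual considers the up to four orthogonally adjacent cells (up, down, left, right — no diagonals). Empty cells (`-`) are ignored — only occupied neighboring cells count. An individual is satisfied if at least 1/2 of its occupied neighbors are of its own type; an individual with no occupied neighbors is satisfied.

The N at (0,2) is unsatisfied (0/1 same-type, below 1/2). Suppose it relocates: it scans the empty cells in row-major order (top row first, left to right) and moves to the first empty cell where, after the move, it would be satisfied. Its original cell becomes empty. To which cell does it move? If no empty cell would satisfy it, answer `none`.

(1,1)

Vacating (0,2). Empty cells in order:
  (0,1): 0/1 same-type → still unsatisfied.
  (1,1): 1/2 same-type → satisfied — stop here.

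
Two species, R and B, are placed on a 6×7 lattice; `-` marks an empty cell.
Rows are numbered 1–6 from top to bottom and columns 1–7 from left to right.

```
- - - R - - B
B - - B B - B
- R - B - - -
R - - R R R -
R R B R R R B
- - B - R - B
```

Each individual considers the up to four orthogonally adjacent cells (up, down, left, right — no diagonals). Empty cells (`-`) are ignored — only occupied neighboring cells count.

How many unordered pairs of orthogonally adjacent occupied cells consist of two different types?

5

Scan each occupied cell's neighbors to the right and below so each pair is counted once.
From row 1: 1 unlike of 2 pairs (running 1/2).
From row 2: 0 unlike of 2 pairs (running 1/4).
From row 3: 1 unlike of 1 pairs (running 2/5).
From row 4: 0 unlike of 6 pairs (running 2/11).
From row 5: 3 unlike of 9 pairs (running 5/20).
Total adjacent occupied pairs: 20; unlike-type pairs: 5.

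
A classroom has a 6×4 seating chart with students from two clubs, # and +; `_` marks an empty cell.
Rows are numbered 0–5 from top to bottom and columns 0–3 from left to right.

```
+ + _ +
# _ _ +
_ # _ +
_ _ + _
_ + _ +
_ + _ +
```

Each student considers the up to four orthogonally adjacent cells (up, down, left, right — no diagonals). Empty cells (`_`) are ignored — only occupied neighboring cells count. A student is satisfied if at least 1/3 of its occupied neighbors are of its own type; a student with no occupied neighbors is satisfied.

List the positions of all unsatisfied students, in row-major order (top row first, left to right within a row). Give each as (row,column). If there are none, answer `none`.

(0,0)+ 1/2 ✓
(0,1)+ 1/1 ✓
(0,3)+ 1/1 ✓
(1,0)# 0/1 ✗
(1,3)+ 2/2 ✓
(2,1)# 0/0 ✓
(2,3)+ 1/1 ✓
(3,2)+ 0/0 ✓
(4,1)+ 1/1 ✓
(4,3)+ 1/1 ✓
(5,1)+ 1/1 ✓
(5,3)+ 1/1 ✓

(1,0)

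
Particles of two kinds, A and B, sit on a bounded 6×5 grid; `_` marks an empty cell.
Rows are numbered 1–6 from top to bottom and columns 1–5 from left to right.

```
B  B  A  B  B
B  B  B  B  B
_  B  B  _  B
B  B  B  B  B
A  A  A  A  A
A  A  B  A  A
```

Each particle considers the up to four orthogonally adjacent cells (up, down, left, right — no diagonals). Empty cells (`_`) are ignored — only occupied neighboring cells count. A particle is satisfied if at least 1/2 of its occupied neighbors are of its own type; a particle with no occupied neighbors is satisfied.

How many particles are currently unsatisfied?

Row 1: (1,1)B 2/2 ok · (1,2)B 2/3 ok · (1,3)A 0/3 unhappy · (1,4)B 2/3 ok · (1,5)B 2/2 ok
Row 2: (2,1)B 2/2 ok · (2,2)B 4/4 ok · (2,3)B 3/4 ok · (2,4)B 3/3 ok · (2,5)B 3/3 ok
Row 3: (3,2)B 3/3 ok · (3,3)B 3/3 ok · (3,5)B 2/2 ok
Row 4: (4,1)B 1/2 ok · (4,2)B 3/4 ok · (4,3)B 3/4 ok · (4,4)B 2/3 ok · (4,5)B 2/3 ok
Row 5: (5,1)A 2/3 ok · (5,2)A 3/4 ok · (5,3)A 2/4 ok · (5,4)A 3/4 ok · (5,5)A 2/3 ok
Row 6: (6,1)A 2/2 ok · (6,2)A 2/3 ok · (6,3)B 0/3 unhappy · (6,4)A 2/3 ok · (6,5)A 2/2 ok
Unsatisfied: (1,3), (6,3) — 2 in total.

2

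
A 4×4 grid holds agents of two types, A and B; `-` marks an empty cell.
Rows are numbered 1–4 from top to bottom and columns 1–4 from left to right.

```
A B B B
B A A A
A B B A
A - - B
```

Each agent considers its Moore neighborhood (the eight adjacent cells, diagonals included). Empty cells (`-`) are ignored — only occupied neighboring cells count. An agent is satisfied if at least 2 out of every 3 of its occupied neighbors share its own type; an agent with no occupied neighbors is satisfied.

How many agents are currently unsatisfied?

14

Row 1: (1,1)A 1/3 not · (1,2)B 2/5 not · (1,3)B 2/5 not · (1,4)B 1/3 not
Row 2: (2,1)B 2/5 not · (2,2)A 3/8 not · (2,3)A 3/8 not · (2,4)A 2/5 not
Row 3: (3,1)A 2/4 not · (3,2)B 2/6 not · (3,3)B 2/6 not · (3,4)A 2/4 not
Row 4: (4,1)A 1/2 not · (4,4)B 1/2 not
Unsatisfied: (1,1), (1,2), (1,3), (1,4), (2,1), (2,2), (2,3), (2,4), (3,1), (3,2), (3,3), (3,4), (4,1), (4,4) — 14 in total.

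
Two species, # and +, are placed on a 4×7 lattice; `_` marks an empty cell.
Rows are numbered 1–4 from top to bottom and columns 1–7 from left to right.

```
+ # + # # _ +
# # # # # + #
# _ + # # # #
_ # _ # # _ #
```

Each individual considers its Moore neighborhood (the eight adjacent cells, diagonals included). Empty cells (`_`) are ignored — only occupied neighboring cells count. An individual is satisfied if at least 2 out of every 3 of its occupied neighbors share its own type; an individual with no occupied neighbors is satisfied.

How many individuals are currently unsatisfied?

9

Row 1: (1,1)+ 0/3 ✗ · (1,2)# 3/5 ✗ · (1,3)+ 0/5 ✗ · (1,4)# 4/5 ✓ · (1,5)# 3/4 ✓ · (1,7)+ 1/2 ✗
Row 2: (2,1)# 3/4 ✓ · (2,2)# 4/7 ✗ · (2,3)# 5/7 ✓ · (2,4)# 6/8 ✓ · (2,5)# 6/7 ✓ · (2,6)+ 1/7 ✗ · (2,7)# 2/4 ✗
Row 3: (3,1)# 3/3 ✓ · (3,3)+ 0/6 ✗ · (3,4)# 6/7 ✓ · (3,5)# 6/7 ✓ · (3,6)# 6/7 ✓ · (3,7)# 3/4 ✓
Row 4: (4,2)# 1/2 ✗ · (4,4)# 3/4 ✓ · (4,5)# 4/4 ✓ · (4,7)# 2/2 ✓
Unsatisfied: (1,1), (1,2), (1,3), (1,7), (2,2), (2,6), (2,7), (3,3), (4,2) — 9 in total.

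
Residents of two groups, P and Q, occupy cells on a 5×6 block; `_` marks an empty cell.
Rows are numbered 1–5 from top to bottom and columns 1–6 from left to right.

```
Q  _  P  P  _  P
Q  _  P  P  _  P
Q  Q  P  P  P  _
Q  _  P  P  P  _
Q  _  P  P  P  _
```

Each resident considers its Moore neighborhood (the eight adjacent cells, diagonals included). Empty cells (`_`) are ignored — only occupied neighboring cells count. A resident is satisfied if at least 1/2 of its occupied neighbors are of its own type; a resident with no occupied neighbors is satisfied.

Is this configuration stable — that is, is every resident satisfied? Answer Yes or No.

Row 1: (1,1)Q 1/1 ok · (1,3)P 3/3 ok · (1,4)P 3/3 ok · (1,6)P 1/1 ok
Row 2: (2,1)Q 3/3 ok · (2,3)P 5/6 ok · (2,4)P 6/6 ok · (2,6)P 2/2 ok
Row 3: (3,1)Q 3/3 ok · (3,2)Q 3/6 ok · (3,3)P 5/6 ok · (3,4)P 7/7 ok · (3,5)P 5/5 ok
Row 4: (4,1)Q 3/3 ok · (4,3)P 5/6 ok · (4,4)P 8/8 ok · (4,5)P 5/5 ok
Row 5: (5,1)Q 1/1 ok · (5,3)P 3/3 ok · (5,4)P 5/5 ok · (5,5)P 3/3 ok
All meet the threshold, so the configuration is stable.

Yes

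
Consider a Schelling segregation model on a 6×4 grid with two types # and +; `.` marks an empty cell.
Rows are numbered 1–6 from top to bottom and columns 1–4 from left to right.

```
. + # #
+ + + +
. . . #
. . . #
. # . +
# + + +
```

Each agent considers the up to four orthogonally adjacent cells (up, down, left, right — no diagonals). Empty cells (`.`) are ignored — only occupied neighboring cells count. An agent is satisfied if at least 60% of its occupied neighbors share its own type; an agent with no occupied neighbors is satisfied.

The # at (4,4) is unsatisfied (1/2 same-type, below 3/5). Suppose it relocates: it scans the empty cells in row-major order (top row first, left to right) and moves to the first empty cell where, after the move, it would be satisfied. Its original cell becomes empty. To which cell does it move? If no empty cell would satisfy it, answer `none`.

Vacating (4,4). Empty cells in order:
  (1,1): 0/2 same-type → still unsatisfied.
  (3,1): 0/1 same-type → still unsatisfied.
  (3,2): 0/1 same-type → still unsatisfied.
  (3,3): 1/2 same-type → still unsatisfied.
  (4,1): 0/0 same-type → satisfied — stop here.

(4,1)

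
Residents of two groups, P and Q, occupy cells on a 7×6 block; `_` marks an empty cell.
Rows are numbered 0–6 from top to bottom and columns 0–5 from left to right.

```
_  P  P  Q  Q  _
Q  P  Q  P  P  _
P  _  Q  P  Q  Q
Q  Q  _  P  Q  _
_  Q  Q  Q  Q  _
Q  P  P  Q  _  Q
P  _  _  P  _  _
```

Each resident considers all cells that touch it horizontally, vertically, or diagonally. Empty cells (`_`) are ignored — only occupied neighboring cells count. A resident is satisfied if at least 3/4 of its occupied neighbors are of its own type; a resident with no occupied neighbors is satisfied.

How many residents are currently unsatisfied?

Row 0: (0,1)P 2/4 ✗ · (0,2)P 3/5 ✗ · (0,3)Q 2/5 ✗ · (0,4)Q 1/3 ✗
Row 1: (1,0)Q 0/3 ✗ · (1,1)P 3/6 ✗ · (1,2)Q 2/7 ✗ · (1,3)P 3/8 ✗ · (1,4)P 2/6 ✗
Row 2: (2,0)P 1/4 ✗ · (2,2)Q 2/6 ✗ · (2,3)P 3/7 ✗ · (2,4)Q 2/6 ✗ · (2,5)Q 2/3 ✗
Row 3: (3,0)Q 2/3 ✗ · (3,1)Q 4/5 ✓ · (3,3)P 1/7 ✗ · (3,4)Q 4/6 ✗
Row 4: (4,1)Q 4/6 ✗ · (4,2)Q 4/7 ✗ · (4,3)Q 4/6 ✗ · (4,4)Q 4/5 ✓
Row 5: (5,0)Q 1/3 ✗ · (5,1)P 2/5 ✗ · (5,2)P 2/6 ✗ · (5,3)Q 3/5 ✗ · (5,5)Q 1/1 ✓
Row 6: (6,0)P 1/2 ✗ · (6,3)P 1/2 ✗
Unsatisfied: (0,1), (0,2), (0,3), (0,4), (1,0), (1,1), (1,2), (1,3), (1,4), (2,0), (2,2), (2,3), (2,4), (2,5), (3,0), (3,3), (3,4), (4,1), (4,2), (4,3), (5,0), (5,1), (5,2), (5,3), (6,0), (6,3) — 26 in total.

26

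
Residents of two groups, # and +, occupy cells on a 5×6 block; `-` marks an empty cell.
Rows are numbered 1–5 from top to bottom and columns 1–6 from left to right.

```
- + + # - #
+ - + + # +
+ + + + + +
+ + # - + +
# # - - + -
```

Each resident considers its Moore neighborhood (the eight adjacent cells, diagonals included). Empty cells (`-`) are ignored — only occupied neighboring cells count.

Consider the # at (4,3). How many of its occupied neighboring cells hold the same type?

Occupied neighbors of (4,3): (3,2)=+, (3,3)=+, (3,4)=+, (4,2)=+, (5,2)=#.
Same type (#): 1 of 5.

1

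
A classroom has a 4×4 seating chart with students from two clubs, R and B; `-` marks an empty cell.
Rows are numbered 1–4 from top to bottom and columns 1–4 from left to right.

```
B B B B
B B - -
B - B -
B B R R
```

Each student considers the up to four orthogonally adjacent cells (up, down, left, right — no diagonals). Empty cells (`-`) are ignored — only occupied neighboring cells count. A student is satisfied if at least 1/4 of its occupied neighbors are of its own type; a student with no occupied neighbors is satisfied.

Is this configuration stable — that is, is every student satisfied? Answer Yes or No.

Row 1: (1,1)B 2/2 ok · (1,2)B 3/3 ok · (1,3)B 2/2 ok · (1,4)B 1/1 ok
Row 2: (2,1)B 3/3 ok · (2,2)B 2/2 ok
Row 3: (3,1)B 2/2 ok · (3,3)B 0/1 unhappy
Row 4: (4,1)B 2/2 ok · (4,2)B 1/2 ok · (4,3)R 1/3 ok · (4,4)R 1/1 ok
For instance (3,3) has only 0/1 same-type neighbors, below 1/4.

No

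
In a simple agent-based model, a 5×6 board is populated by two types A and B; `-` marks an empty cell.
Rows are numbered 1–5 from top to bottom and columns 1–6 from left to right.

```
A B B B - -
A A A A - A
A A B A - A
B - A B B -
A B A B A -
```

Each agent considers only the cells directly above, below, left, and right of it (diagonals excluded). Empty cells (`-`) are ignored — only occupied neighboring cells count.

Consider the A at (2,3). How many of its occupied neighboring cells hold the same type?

Occupied neighbors of (2,3): (1,3)=B, (3,3)=B, (2,2)=A, (2,4)=A.
Same type (A): 2 of 4.

2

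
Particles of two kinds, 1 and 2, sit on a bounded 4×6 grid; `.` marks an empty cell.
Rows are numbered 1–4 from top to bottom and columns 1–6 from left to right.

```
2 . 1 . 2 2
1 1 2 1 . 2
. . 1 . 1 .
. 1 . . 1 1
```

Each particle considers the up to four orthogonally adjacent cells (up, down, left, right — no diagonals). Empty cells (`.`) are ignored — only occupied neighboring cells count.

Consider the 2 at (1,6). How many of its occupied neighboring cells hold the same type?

2

Occupied neighbors of (1,6): (2,6)=2, (1,5)=2.
Same type (2): 2 of 2.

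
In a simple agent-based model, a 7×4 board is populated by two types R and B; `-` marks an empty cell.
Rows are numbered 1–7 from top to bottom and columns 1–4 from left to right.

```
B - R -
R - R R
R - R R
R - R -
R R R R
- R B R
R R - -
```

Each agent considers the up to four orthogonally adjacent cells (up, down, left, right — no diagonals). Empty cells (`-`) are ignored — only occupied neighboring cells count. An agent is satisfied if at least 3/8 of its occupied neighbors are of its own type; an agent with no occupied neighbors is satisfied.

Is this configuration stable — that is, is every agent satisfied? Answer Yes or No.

(1,1)B 0/1 not
(1,3)R 1/1 satisfied
(2,1)R 1/2 satisfied
(2,3)R 3/3 satisfied
(2,4)R 2/2 satisfied
(3,1)R 2/2 satisfied
(3,3)R 3/3 satisfied
(3,4)R 2/2 satisfied
(4,1)R 2/2 satisfied
(4,3)R 2/2 satisfied
(5,1)R 2/2 satisfied
(5,2)R 3/3 satisfied
(5,3)R 3/4 satisfied
(5,4)R 2/2 satisfied
(6,2)R 2/3 satisfied
(6,3)B 0/3 not
(6,4)R 1/2 satisfied
(7,1)R 1/1 satisfied
(7,2)R 2/2 satisfied
For instance (1,1) has only 0/1 same-type neighbors, below 3/8.

No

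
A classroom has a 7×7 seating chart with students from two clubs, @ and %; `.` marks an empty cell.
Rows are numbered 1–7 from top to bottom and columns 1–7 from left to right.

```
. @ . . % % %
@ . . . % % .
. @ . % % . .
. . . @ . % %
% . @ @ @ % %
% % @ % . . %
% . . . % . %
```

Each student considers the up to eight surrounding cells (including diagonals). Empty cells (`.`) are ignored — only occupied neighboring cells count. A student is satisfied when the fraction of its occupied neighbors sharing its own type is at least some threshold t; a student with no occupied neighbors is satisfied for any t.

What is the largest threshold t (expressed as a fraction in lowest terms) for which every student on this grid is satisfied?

(1,2)@ 1/1
(1,5)% 3/3
(1,6)% 4/4
(1,7)% 2/2
(2,1)@ 2/2
(2,5)% 5/5
(2,6)% 5/5
(3,2)@ 1/1
(3,4)% 2/3
(3,5)% 4/5
(4,4)@ 3/5
(4,6)% 4/5
(4,7)% 3/3
(5,1)% 2/2
(5,3)@ 3/5
(5,4)@ 4/5
(5,5)@ 2/5
(5,6)% 4/5
(5,7)% 4/4
(6,1)% 3/3
(6,2)% 3/5
(6,3)@ 2/4
(6,4)% 1/5
(6,7)% 3/3
(7,1)% 2/2
(7,5)% 1/1
(7,7)% 1/1
The smallest same-type fraction is 1/5 at (6,4), which reduces to 1/5. Any threshold above that leaves this student unsatisfied.

1/5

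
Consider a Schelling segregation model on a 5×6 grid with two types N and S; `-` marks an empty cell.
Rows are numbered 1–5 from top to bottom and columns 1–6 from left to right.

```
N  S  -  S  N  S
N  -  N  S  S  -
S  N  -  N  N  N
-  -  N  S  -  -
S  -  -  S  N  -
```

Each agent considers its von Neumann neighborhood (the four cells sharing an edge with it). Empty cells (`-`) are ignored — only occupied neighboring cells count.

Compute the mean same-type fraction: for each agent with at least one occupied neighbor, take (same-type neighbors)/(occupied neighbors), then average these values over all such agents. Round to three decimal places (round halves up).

(1,1)N 1/2
(1,2)S 0/1
(1,4)S 1/2
(1,5)N 0/3
(1,6)S 0/1
(2,1)N 1/2
(2,3)N 0/1
(2,4)S 2/4
(2,5)S 1/3
(3,1)S 0/2
(3,2)N 0/1
(3,4)N 1/3
(3,5)N 2/3
(3,6)N 1/1
(4,3)N 0/1
(4,4)S 1/3
(5,1)S — no occupied neighbors
(5,4)S 1/2
(5,5)N 0/1
Sum over 18 agents: 1/2 + 0/1 + 1/2 + 0/3 + 0/1 + 1/2 + 0/1 + 2/4 + 1/3 + 0/2 + 0/1 + 1/3 + 2/3 + 1/1 + 0/1 + 1/3 + 1/2 + 0/1 = 31/6; mean = 31/6 ÷ 18 = 31/108 = 0.287037… → 0.287.

0.287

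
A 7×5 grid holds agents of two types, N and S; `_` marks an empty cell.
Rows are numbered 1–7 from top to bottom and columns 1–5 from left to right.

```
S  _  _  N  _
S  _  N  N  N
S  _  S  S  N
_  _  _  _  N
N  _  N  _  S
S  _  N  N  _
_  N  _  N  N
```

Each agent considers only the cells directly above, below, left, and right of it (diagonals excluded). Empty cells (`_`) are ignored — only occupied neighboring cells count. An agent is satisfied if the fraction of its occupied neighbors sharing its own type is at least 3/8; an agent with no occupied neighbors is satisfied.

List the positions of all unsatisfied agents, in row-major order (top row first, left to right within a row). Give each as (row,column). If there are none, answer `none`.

Row 1: (1,1)S 1/1 ok · (1,4)N 1/1 ok
Row 2: (2,1)S 2/2 ok · (2,3)N 1/2 ok · (2,4)N 3/4 ok · (2,5)N 2/2 ok
Row 3: (3,1)S 1/1 ok · (3,3)S 1/2 ok · (3,4)S 1/3 unhappy · (3,5)N 2/3 ok
Row 4: (4,5)N 1/2 ok
Row 5: (5,1)N 0/1 unhappy · (5,3)N 1/1 ok · (5,5)S 0/1 unhappy
Row 6: (6,1)S 0/1 unhappy · (6,3)N 2/2 ok · (6,4)N 2/2 ok
Row 7: (7,2)N 0/0 ok · (7,4)N 2/2 ok · (7,5)N 1/1 ok

(3,4), (5,1), (5,5), (6,1)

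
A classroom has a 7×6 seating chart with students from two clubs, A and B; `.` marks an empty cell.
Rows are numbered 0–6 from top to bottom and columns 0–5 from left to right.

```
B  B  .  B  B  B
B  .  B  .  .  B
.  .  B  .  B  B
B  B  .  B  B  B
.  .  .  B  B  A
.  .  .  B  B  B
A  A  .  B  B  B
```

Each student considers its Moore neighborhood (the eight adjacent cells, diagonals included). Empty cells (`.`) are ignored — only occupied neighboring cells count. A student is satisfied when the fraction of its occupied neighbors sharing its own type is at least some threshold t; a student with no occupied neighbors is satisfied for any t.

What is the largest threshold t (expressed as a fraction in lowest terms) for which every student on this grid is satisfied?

0/1

Row 0: (0,0)B 2/2 · (0,1)B 3/3 · (0,3)B 2/2 · (0,4)B 3/3 · (0,5)B 2/2
Row 1: (1,0)B 2/2 · (1,2)B 3/3 · (1,5)B 4/4
Row 2: (2,2)B 3/3 · (2,4)B 5/5 · (2,5)B 4/4
Row 3: (3,0)B 1/1 · (3,1)B 2/2 · (3,3)B 5/5 · (3,4)B 6/7 · (3,5)B 4/5
Row 4: (4,3)B 5/5 · (4,4)B 7/8 · (4,5)A 0/5
Row 5: (5,3)B 5/5 · (5,4)B 7/8 · (5,5)B 4/5
Row 6: (6,0)A 1/1 · (6,1)A 1/1 · (6,3)B 3/3 · (6,4)B 5/5 · (6,5)B 3/3
The smallest same-type fraction is 0/5 at (4,5), which reduces to 0/1. Any threshold above that leaves this student unsatisfied.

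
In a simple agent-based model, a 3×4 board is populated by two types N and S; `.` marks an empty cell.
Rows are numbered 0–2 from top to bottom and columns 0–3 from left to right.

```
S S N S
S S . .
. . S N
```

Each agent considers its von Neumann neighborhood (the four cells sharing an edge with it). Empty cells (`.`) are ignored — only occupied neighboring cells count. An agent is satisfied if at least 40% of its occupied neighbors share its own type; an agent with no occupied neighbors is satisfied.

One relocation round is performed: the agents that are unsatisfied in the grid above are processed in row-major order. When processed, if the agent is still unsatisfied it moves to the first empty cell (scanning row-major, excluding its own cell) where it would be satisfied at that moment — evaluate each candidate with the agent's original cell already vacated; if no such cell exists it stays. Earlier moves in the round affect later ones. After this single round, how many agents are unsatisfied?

Initially unsatisfied (in order): (0,2), (0,3), (2,2), (2,3).
  (0,2) → (1,3).
  (0,3) → (0,2).
  (2,2) → (0,3).
  (2,3): now satisfied by earlier moves; stays.
Resulting grid:
S S S S
S S . N
. . . N
All satisfied now.

0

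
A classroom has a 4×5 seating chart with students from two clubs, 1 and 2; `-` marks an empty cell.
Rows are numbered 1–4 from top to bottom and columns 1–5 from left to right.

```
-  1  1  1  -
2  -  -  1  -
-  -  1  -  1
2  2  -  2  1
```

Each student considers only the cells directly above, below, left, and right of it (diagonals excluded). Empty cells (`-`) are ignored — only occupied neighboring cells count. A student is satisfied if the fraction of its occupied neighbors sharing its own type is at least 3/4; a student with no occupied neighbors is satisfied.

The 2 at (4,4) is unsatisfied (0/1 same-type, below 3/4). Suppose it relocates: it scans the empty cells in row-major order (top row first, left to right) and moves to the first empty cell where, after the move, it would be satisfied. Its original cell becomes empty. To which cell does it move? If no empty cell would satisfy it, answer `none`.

(3,1)

Vacating (4,4). Empty cells in order:
  (1,1): 1/2 same-type → still unsatisfied.
  (1,5): 0/1 same-type → still unsatisfied.
  (2,2): 1/2 same-type → still unsatisfied.
  (2,3): 0/3 same-type → still unsatisfied.
  (2,5): 0/2 same-type → still unsatisfied.
  (3,1): 2/2 same-type → satisfied — stop here.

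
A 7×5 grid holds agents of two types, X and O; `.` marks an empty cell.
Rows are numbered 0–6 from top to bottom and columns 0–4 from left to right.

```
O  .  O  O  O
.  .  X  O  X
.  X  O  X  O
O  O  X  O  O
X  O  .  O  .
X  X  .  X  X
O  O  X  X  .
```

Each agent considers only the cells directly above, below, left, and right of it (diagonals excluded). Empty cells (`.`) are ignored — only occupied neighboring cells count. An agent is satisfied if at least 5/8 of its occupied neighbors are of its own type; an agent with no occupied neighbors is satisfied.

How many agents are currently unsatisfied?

20

(0,0)O 0/0 ok
(0,2)O 1/2 unhappy
(0,3)O 3/3 ok
(0,4)O 1/2 unhappy
(1,2)X 0/3 unhappy
(1,3)O 1/4 unhappy
(1,4)X 0/3 unhappy
(2,1)X 0/2 unhappy
(2,2)O 0/4 unhappy
(2,3)X 0/4 unhappy
(2,4)O 1/3 unhappy
(3,0)O 1/2 unhappy
(3,1)O 2/4 unhappy
(3,2)X 0/3 unhappy
(3,3)O 2/4 unhappy
(3,4)O 2/2 ok
(4,0)X 1/3 unhappy
(4,1)O 1/3 unhappy
(4,3)O 1/2 unhappy
(5,0)X 2/3 ok
(5,1)X 1/3 unhappy
(5,3)X 2/3 ok
(5,4)X 1/1 ok
(6,0)O 1/2 unhappy
(6,1)O 1/3 unhappy
(6,2)X 1/2 unhappy
(6,3)X 2/2 ok
Unsatisfied: (0,2), (0,4), (1,2), (1,3), (1,4), (2,1), (2,2), (2,3), (2,4), (3,0), (3,1), (3,2), (3,3), (4,0), (4,1), (4,3), (5,1), (6,0), (6,1), (6,2) — 20 in total.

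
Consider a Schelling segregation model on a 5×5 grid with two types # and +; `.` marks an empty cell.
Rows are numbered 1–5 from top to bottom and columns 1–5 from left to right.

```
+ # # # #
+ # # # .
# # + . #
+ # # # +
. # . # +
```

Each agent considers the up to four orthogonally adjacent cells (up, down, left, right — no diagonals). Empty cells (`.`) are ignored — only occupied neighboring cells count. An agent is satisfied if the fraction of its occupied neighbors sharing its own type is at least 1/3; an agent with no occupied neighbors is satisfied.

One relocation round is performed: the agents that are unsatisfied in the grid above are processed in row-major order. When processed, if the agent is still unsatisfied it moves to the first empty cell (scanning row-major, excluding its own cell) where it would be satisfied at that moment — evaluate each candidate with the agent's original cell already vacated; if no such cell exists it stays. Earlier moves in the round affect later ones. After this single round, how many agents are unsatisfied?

0

Initially unsatisfied (in order): (3,3), (3,5), (4,1).
  (3,3) → (5,1).
  (3,5) → (2,5).
  (4,1): now satisfied by earlier moves; stays.
Resulting grid:
+ # # # #
+ # # # #
# # . . .
+ # # # +
+ # . # +
All satisfied now.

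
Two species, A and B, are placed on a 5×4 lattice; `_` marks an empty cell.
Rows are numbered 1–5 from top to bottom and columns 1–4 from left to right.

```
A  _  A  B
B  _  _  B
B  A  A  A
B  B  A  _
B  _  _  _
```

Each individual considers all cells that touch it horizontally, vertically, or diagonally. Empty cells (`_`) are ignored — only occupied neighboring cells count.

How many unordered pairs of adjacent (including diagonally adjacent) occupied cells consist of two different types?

Scan each occupied cell's neighbors to the right and below (and the two forward diagonals) so each pair is counted once.
Row 1: A(1,1)–B(2,1)≠ A(1,3)–B(1,4)≠ A(1,3)–B(2,4)≠ B(1,4)–B(2,4)=  → 3/4 unlike.
Row 2: B(2,1)–B(3,1)= B(2,1)–A(3,2)≠ B(2,4)–A(3,4)≠ B(2,4)–A(3,3)≠  → 3/4 unlike.
Row 3: B(3,1)–A(3,2)≠ B(3,1)–B(4,1)= B(3,1)–B(4,2)= A(3,2)–A(3,3)= A(3,2)–B(4,2)≠ A(3,2)–A(4,3)= A(3,2)–B(4,1)≠ A(3,3)–A(3,4)= A(3,3)–A(4,3)= A(3,3)–B(4,2)≠ A(3,4)–A(4,3)=  → 4/11 unlike.
Row 4: B(4,1)–B(4,2)= B(4,1)–B(5,1)= B(4,2)–A(4,3)≠ B(4,2)–B(5,1)=  → 1/4 unlike.
Total adjacent occupied pairs: 23; unlike-type pairs: 11.

11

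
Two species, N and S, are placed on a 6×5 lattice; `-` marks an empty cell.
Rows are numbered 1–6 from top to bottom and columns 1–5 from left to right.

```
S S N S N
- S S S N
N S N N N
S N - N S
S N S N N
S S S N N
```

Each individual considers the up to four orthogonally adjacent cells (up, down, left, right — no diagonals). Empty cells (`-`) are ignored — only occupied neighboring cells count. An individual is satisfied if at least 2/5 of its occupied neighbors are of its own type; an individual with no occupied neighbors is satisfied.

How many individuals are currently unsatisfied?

(1,1)S 1/1 ok
(1,2)S 2/3 ok
(1,3)N 0/3 unhappy
(1,4)S 1/3 unhappy
(1,5)N 1/2 ok
(2,2)S 3/3 ok
(2,3)S 2/4 ok
(2,4)S 2/4 ok
(2,5)N 2/3 ok
(3,1)N 0/2 unhappy
(3,2)S 1/4 unhappy
(3,3)N 1/3 unhappy
(3,4)N 3/4 ok
(3,5)N 2/3 ok
(4,1)S 1/3 unhappy
(4,2)N 1/3 unhappy
(4,4)N 2/3 ok
(4,5)S 0/3 unhappy
(5,1)S 2/3 ok
(5,2)N 1/4 unhappy
(5,3)S 1/3 unhappy
(5,4)N 3/4 ok
(5,5)N 2/3 ok
(6,1)S 2/2 ok
(6,2)S 2/3 ok
(6,3)S 2/3 ok
(6,4)N 2/3 ok
(6,5)N 2/2 ok
Unsatisfied: (1,3), (1,4), (3,1), (3,2), (3,3), (4,1), (4,2), (4,5), (5,2), (5,3) — 10 in total.

10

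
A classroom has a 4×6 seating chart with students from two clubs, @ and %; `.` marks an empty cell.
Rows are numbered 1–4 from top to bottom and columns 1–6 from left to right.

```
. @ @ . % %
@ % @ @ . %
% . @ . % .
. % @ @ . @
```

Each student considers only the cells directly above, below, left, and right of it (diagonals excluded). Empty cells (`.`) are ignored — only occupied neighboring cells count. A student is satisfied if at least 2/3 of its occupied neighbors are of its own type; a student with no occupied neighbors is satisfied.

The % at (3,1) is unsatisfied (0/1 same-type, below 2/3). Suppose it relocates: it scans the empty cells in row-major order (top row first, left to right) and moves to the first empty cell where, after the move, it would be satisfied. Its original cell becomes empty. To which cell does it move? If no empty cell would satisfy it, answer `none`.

Vacating (3,1). Empty cells in order:
  (1,1): 0/2 same-type → still unsatisfied.
  (1,4): 1/3 same-type → still unsatisfied.
  (2,5): 3/4 same-type → satisfied — stop here.

(2,5)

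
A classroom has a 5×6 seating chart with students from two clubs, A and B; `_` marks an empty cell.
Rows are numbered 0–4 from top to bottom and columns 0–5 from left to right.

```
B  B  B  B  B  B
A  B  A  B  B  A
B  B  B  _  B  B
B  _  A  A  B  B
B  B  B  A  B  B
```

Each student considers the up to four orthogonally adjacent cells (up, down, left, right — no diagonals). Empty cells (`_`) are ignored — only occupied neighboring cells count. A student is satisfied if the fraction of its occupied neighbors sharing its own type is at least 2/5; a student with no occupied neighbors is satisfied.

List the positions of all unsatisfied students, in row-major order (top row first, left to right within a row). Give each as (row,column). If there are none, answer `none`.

(1,0), (1,2), (1,5), (2,2), (3,2), (4,2), (4,3)

(0,0)B 1/2 ok
(0,1)B 3/3 ok
(0,2)B 2/3 ok
(0,3)B 3/3 ok
(0,4)B 3/3 ok
(0,5)B 1/2 ok
(1,0)A 0/3 unhappy
(1,1)B 2/4 ok
(1,2)A 0/4 unhappy
(1,3)B 2/3 ok
(1,4)B 3/4 ok
(1,5)A 0/3 unhappy
(2,0)B 2/3 ok
(2,1)B 3/3 ok
(2,2)B 1/3 unhappy
(2,4)B 3/3 ok
(2,5)B 2/3 ok
(3,0)B 2/2 ok
(3,2)A 1/3 unhappy
(3,3)A 2/3 ok
(3,4)B 3/4 ok
(3,5)B 3/3 ok
(4,0)B 2/2 ok
(4,1)B 2/2 ok
(4,2)B 1/3 unhappy
(4,3)A 1/3 unhappy
(4,4)B 2/3 ok
(4,5)B 2/2 ok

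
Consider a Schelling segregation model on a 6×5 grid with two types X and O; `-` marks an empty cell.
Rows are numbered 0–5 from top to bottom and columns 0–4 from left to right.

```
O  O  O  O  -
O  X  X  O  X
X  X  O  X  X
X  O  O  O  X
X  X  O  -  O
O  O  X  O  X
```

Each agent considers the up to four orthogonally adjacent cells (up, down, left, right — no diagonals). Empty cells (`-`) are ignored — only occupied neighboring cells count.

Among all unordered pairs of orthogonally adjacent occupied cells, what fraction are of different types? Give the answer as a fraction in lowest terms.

24/43

Scan each occupied cell's neighbors to the right and below so each pair is counted once.
Row 0: O(0,0)–O(0,1)= O(0,0)–O(1,0)= O(0,1)–O(0,2)= O(0,1)–X(1,1)≠ O(0,2)–O(0,3)= O(0,2)–X(1,2)≠ O(0,3)–O(1,3)=  → 2/7 unlike.
Row 1: O(1,0)–X(1,1)≠ O(1,0)–X(2,0)≠ X(1,1)–X(1,2)= X(1,1)–X(2,1)= X(1,2)–O(1,3)≠ X(1,2)–O(2,2)≠ O(1,3)–X(1,4)≠ O(1,3)–X(2,3)≠ X(1,4)–X(2,4)=  → 6/9 unlike.
Row 2: X(2,0)–X(2,1)= X(2,0)–X(3,0)= X(2,1)–O(2,2)≠ X(2,1)–O(3,1)≠ O(2,2)–X(2,3)≠ O(2,2)–O(3,2)= X(2,3)–X(2,4)= X(2,3)–O(3,3)≠ X(2,4)–X(3,4)=  → 4/9 unlike.
Row 3: X(3,0)–O(3,1)≠ X(3,0)–X(4,0)= O(3,1)–O(3,2)= O(3,1)–X(4,1)≠ O(3,2)–O(3,3)= O(3,2)–O(4,2)= O(3,3)–X(3,4)≠ X(3,4)–O(4,4)≠  → 4/8 unlike.
Row 4: X(4,0)–X(4,1)= X(4,0)–O(5,0)≠ X(4,1)–O(4,2)≠ X(4,1)–O(5,1)≠ O(4,2)–X(5,2)≠ O(4,4)–X(5,4)≠  → 5/6 unlike.
Row 5: O(5,0)–O(5,1)= O(5,1)–X(5,2)≠ X(5,2)–O(5,3)≠ O(5,3)–X(5,4)≠  → 3/4 unlike.
Total adjacent occupied pairs: 43; unlike-type pairs: 24.
24/43 is already in lowest terms.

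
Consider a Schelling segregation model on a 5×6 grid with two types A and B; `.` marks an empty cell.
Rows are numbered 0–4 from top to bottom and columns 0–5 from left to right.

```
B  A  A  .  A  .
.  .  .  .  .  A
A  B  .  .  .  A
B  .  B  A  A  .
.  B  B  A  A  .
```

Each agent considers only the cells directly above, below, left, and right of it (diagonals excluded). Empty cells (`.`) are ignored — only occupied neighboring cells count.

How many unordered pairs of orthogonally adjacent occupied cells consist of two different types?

5

Scan each occupied cell's neighbors to the right and below so each pair is counted once.
Row 0: B(0,0)–A(0,1)≠ A(0,1)–A(0,2)=  → 1/2 unlike.
Row 1: A(1,5)–A(2,5)=  → 0/1 unlike.
Row 2: A(2,0)–B(2,1)≠ A(2,0)–B(3,0)≠  → 2/2 unlike.
Row 3: B(3,2)–A(3,3)≠ B(3,2)–B(4,2)= A(3,3)–A(3,4)= A(3,3)–A(4,3)= A(3,4)–A(4,4)=  → 1/5 unlike.
Row 4: B(4,1)–B(4,2)= B(4,2)–A(4,3)≠ A(4,3)–A(4,4)=  → 1/3 unlike.
Total adjacent occupied pairs: 13; unlike-type pairs: 5.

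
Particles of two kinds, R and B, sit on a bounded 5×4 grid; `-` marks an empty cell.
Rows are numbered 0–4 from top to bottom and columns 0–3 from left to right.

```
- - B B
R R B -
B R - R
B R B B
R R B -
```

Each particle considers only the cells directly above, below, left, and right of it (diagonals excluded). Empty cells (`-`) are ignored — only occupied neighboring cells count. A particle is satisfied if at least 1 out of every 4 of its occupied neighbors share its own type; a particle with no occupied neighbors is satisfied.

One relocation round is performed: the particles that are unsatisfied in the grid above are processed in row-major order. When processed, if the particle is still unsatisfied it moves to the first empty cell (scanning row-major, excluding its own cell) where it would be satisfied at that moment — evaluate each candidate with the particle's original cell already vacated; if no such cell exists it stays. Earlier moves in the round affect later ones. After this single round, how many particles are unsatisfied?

Initially unsatisfied (in order): (2,3).
  (2,3) → (0,0).
Resulting grid:
R - B B
R R B -
B R - -
B R B B
R R B -
All satisfied now.

0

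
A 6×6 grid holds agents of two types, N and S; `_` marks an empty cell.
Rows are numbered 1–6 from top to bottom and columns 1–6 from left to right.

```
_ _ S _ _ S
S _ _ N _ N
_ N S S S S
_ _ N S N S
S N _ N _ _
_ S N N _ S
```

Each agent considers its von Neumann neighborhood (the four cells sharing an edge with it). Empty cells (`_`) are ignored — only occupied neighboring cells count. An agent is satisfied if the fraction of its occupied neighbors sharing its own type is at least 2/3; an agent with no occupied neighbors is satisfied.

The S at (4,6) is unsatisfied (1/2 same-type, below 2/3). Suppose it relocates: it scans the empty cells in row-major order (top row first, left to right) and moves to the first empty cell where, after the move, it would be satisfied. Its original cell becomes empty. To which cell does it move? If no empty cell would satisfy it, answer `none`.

(1,1)

Vacating (4,6). Empty cells in order:
  (1,1): 1/1 same-type → satisfied — stop here.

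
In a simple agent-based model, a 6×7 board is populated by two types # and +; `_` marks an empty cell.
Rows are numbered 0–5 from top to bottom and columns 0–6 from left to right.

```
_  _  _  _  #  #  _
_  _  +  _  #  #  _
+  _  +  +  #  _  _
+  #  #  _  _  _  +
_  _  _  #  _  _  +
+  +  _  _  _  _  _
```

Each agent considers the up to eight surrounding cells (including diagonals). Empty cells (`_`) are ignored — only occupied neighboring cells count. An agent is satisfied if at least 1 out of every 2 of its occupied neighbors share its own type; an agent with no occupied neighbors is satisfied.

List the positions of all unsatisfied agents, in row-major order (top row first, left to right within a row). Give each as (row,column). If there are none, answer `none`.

(2,3), (3,1)

(0,4)# 3/3 satisfied
(0,5)# 3/3 satisfied
(1,2)+ 2/2 satisfied
(1,4)# 4/5 satisfied
(1,5)# 4/4 satisfied
(2,0)+ 1/2 satisfied
(2,2)+ 2/4 satisfied
(2,3)+ 2/5 not
(2,4)# 2/3 satisfied
(3,0)+ 1/2 satisfied
(3,1)# 1/4 not
(3,2)# 2/4 satisfied
(3,6)+ 1/1 satisfied
(4,3)# 1/1 satisfied
(4,6)+ 1/1 satisfied
(5,0)+ 1/1 satisfied
(5,1)+ 1/1 satisfied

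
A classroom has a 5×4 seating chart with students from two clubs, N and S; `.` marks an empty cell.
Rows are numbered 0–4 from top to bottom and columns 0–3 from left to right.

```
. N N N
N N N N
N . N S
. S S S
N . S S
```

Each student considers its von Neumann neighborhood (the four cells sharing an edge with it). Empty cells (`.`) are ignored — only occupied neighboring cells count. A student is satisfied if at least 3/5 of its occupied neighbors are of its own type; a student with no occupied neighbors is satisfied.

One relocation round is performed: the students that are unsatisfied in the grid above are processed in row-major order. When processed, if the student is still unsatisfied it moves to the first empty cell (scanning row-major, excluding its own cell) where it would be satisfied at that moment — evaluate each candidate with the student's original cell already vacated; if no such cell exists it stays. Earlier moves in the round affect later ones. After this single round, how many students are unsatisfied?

1

Initially unsatisfied (in order): (2,2), (2,3).
  (2,2) → (0,0).
  (2,3) → (4,1).
Resulting grid:
N N N N
N N N N
N . . .
. S S S
N S S S
Unsatisfied now: (4,0).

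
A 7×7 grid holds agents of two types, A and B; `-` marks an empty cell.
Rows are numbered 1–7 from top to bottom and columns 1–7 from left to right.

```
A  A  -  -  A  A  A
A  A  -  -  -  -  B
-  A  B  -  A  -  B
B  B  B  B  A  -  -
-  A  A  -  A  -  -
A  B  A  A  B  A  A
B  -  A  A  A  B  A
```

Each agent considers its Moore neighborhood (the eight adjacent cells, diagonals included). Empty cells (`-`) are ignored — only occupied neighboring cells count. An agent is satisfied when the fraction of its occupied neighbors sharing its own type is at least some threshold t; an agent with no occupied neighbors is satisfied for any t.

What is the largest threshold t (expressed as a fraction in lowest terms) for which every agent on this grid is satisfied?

(1,1)A 3/3
(1,2)A 3/3
(1,5)A 1/1
(1,6)A 2/3
(1,7)A 1/2
(2,1)A 4/4
(2,2)A 4/5
(2,7)B 1/3
(3,2)A 2/6
(3,3)B 3/5
(3,5)A 1/2
(3,7)B 1/1
(4,1)B 1/3
(4,2)B 3/6
(4,3)B 3/6
(4,4)B 2/6
(4,5)A 2/3
(5,2)A 3/7
(5,3)A 3/7
(5,5)A 3/5
(6,1)A 1/3
(6,2)B 1/6
(6,3)A 5/6
(6,4)A 6/7
(6,5)B 1/6
(6,6)A 4/6
(6,7)A 2/3
(7,1)B 1/2
(7,3)A 3/4
(7,4)A 4/5
(7,5)A 3/5
(7,6)B 1/5
(7,7)A 2/3
The smallest same-type fraction is 1/6 at (6,2), which reduces to 1/6. Any threshold above that leaves this agent unsatisfied.

1/6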